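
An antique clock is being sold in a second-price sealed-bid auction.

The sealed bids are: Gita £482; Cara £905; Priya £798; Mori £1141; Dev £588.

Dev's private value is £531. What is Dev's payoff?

£0

Highest bid: Mori at £1141, so Mori wins.
Second-highest bid: Cara at £905 — that is the price the winner pays.
Dev did not win, so Dev pays nothing and receives nothing: payoff £0.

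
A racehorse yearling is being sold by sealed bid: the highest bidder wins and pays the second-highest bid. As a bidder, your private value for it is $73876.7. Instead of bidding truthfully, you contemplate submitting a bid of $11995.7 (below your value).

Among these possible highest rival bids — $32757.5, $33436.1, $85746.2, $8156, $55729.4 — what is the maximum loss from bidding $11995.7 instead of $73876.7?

$32757.5: truthful gives $41119.2, deviation gives $0 → loss $41119.2.
$33436.1: truthful gives $40440.6, deviation gives $0 → loss $40440.6.
$85746.2: same outcome either way → loss $0.
$8156: same outcome either way → loss $0.
$55729.4: truthful gives $18147.3, deviation gives $0 → loss $18147.3.
Maximum loss: $41119.2.

$41119.2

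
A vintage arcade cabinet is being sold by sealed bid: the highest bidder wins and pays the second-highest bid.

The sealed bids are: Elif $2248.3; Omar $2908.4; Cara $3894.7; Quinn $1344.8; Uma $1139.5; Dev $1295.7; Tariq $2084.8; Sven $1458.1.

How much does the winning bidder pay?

$2908.4

Highest bid: Cara at $3894.7, so Cara wins.
Second-highest bid: Omar at $2908.4 — that is the price the winner pays.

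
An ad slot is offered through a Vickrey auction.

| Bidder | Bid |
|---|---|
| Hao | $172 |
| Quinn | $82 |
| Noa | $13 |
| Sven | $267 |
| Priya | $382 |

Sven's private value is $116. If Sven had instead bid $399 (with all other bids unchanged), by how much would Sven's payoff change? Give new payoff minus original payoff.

The highest bid among the other bidders is $382; Sven's bid doesn't change that.
Original bid $267: Sven is not highest (top rival bid is $382); payoff $0.
Alternative bid $399: Sven is highest, pays the top rival bid $382; payoff $116 − $382 = −$266.
Change in payoff = −$266 − ($0) = −$266.

−$266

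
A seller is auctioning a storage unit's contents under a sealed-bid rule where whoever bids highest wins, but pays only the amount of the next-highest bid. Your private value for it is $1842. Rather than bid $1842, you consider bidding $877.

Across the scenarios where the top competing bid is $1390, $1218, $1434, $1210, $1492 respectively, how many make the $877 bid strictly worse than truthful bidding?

The deviation hurts exactly when the highest competing bid lies strictly between $877 and $1842 — underbidding then forfeits a profitable win.
$1390: inside the interval → strictly worse (loss $452).
$1218: inside the interval → strictly worse (loss $624).
$1434: inside the interval → strictly worse (loss $408).
$1210: inside the interval → strictly worse (loss $632).
$1492: inside the interval → strictly worse (loss $350).
Count: 5.

5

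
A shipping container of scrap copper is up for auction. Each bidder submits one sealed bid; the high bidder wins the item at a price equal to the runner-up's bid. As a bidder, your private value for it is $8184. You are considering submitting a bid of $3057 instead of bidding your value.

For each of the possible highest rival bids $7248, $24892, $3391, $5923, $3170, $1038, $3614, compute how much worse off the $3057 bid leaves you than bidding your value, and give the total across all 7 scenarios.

The deviation costs you only when the competing bid falls strictly between $3057 and $8184; elsewhere both bids give the same outcome.
$7248: truthful payoff $936, deviation payoff $0 → loss $936.
$24892: outcomes coincide → loss $0.
$3391: truthful payoff $4793, deviation payoff $0 → loss $4793.
$5923: truthful payoff $2261, deviation payoff $0 → loss $2261.
$3170: truthful payoff $5014, deviation payoff $0 → loss $5014.
$1038: outcomes coincide → loss $0.
$3614: truthful payoff $4570, deviation payoff $0 → loss $4570.
Total loss = $936 + $4793 + $2261 + $5014 + $4570 = $17574.
In a second-price auction your bid sets only whether you win, not what you pay, so bidding your true value is weakly dominant.

$17574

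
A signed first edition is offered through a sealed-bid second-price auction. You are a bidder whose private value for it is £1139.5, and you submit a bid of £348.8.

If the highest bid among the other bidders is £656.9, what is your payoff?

Your bid £348.8 is below the highest competing bid £656.9, so you lose.
A losing bidder pays nothing and receives nothing: payoff = £0.

£0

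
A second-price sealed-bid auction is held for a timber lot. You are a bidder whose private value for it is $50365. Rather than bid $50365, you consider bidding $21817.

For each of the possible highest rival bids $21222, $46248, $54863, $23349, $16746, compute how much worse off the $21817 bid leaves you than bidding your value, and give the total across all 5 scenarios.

$31133

The deviation costs you only when the competing bid falls strictly between $21817 and $50365; elsewhere both bids give the same outcome.
$21222: outcomes coincide → loss $0.
$46248: truthful payoff $4117, deviation payoff $0 → loss $4117.
$54863: outcomes coincide → loss $0.
$23349: truthful payoff $27016, deviation payoff $0 → loss $27016.
$16746: outcomes coincide → loss $0.
Total loss = $4117 + $27016 = $31133.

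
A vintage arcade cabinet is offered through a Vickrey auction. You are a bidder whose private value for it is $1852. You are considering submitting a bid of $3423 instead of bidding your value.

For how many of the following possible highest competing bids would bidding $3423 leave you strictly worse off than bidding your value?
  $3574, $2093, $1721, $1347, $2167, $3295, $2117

The deviation hurts exactly when the highest competing bid lies strictly between $1852 and $3423 — overbidding then wins at a price above your value.
$3574: above both → same outcome either way.
$2093: inside the interval → strictly worse (loss $241).
$1721: below both → same outcome either way.
$1347: below both → same outcome either way.
$2167: inside the interval → strictly worse (loss $315).
$3295: inside the interval → strictly worse (loss $1443).
$2117: inside the interval → strictly worse (loss $265).
Count: 4.

4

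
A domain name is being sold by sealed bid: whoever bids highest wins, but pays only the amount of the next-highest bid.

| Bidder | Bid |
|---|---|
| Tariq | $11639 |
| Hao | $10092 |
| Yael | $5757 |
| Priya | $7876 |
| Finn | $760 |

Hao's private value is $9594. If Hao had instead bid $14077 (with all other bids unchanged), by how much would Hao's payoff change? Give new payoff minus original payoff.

The highest bid among the other bidders is $11639; Hao's bid doesn't change that.
Original bid $10092: Hao is not highest (top rival bid is $11639); payoff $0.
Alternative bid $14077: Hao is highest, pays the top rival bid $11639; payoff $9594 − $11639 = −$2045.
Change in payoff = −$2045 − ($0) = −$2045.

−$2045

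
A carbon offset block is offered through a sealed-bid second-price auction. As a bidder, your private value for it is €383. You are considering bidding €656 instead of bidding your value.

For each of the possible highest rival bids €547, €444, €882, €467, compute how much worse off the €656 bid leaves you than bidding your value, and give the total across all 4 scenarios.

€309

The deviation costs you only when the competing bid falls strictly between €383 and €656; elsewhere both bids give the same outcome.
€547: truthful payoff €0, deviation payoff −€164 → loss €164.
€444: truthful payoff €0, deviation payoff −€61 → loss €61.
€882: outcomes coincide → loss €0.
€467: truthful payoff €0, deviation payoff −€84 → loss €84.
Total loss = €164 + €61 + €84 = €309.
Truthful bidding weakly dominates here: raising your bid can only win items priced above your value, and lowering it can only forfeit items priced below.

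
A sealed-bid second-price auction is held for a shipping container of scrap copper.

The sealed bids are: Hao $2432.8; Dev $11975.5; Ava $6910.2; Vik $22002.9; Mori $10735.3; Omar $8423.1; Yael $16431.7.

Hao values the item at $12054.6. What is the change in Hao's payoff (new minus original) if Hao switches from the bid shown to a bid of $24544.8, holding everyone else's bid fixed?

−$9948.3

The highest bid among the other bidders is $22002.9; Hao's bid doesn't change that.
Original bid $2432.8: Hao is not highest (top rival bid is $22002.9); payoff $0.
Alternative bid $24544.8: Hao is highest, pays the top rival bid $22002.9; payoff $12054.6 − $22002.9 = −$9948.3.
Change in payoff = −$9948.3 − ($0) = −$9948.3.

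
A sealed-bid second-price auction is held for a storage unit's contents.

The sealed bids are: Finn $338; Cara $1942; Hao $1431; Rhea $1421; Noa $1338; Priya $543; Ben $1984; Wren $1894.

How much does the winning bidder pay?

Highest bid: Ben at $1984, so Ben wins.
Second-highest bid: Cara at $1942 — that is the price the winner pays.

$1942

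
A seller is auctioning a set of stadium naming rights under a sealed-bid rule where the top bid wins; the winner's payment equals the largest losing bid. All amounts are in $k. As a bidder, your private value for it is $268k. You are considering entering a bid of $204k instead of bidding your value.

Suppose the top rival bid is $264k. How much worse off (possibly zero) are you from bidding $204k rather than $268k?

$4k

Bidding your value $268k: you win (since $268k > $264k) and pay $264k. Payoff $4k.
Bidding $204k: you lose. Payoff $0k.
The competing bid $264k lies between your shaded bid and your value, so underbidding forfeits an item you could have won at a profitable price.
Loss from deviating = $4k − ($0k) = $4k.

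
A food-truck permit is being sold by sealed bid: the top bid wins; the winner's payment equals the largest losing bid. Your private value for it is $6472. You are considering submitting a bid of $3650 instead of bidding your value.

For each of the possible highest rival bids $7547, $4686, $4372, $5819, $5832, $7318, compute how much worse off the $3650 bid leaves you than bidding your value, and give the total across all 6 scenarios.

$5179

The deviation costs you only when the competing bid falls strictly between $3650 and $6472; elsewhere both bids give the same outcome.
$7547: outcomes coincide → loss $0.
$4686: truthful payoff $1786, deviation payoff $0 → loss $1786.
$4372: truthful payoff $2100, deviation payoff $0 → loss $2100.
$5819: truthful payoff $653, deviation payoff $0 → loss $653.
$5832: truthful payoff $640, deviation payoff $0 → loss $640.
$7318: outcomes coincide → loss $0.
Total loss = $1786 + $2100 + $653 + $640 = $5179.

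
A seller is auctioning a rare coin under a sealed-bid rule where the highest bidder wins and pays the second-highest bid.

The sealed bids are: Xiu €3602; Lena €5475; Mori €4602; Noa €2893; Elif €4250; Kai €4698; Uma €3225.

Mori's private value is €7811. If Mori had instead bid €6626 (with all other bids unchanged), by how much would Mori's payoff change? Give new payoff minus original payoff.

€2336

The highest bid among the other bidders is €5475; Mori's bid doesn't change that.
Original bid €4602: Mori is not highest (top rival bid is €5475); payoff €0.
Alternative bid €6626: Mori is highest, pays the top rival bid €5475; payoff €7811 − €5475 = €2336.
Change in payoff = €2336 − (€0) = €2336.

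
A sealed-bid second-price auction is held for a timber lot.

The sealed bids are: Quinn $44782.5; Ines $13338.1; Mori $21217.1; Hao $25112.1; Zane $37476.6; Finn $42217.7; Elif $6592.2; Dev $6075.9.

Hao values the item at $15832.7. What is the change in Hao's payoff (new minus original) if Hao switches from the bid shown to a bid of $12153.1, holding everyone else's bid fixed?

$0

The highest bid among the other bidders is $44782.5; Hao's bid doesn't change that.
Original bid $25112.1: Hao is not highest (top rival bid is $44782.5); payoff $0.
Alternative bid $12153.1: Hao is not highest (top rival bid is $44782.5); payoff $0.
Change in payoff = $0 − ($0) = $0.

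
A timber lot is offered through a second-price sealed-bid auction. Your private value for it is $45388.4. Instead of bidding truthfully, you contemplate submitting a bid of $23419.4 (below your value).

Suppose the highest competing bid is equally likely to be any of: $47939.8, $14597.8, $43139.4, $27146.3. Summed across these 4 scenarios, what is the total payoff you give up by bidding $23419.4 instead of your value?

The deviation costs you only when the competing bid falls strictly between $23419.4 and $45388.4; elsewhere both bids give the same outcome.
$47939.8: outcomes coincide → loss $0.
$14597.8: outcomes coincide → loss $0.
$43139.4: truthful payoff $2249, deviation payoff $0 → loss $2249.
$27146.3: truthful payoff $18242.1, deviation payoff $0 → loss $18242.1.
Total loss = $2249 + $18242.1 = $20491.1.

$20491.1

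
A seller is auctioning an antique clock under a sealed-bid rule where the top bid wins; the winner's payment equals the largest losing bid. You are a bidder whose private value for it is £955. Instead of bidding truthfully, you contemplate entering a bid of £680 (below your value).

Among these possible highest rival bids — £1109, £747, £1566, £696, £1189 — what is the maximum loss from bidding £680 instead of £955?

£259

£1109: same outcome either way → loss £0.
£747: truthful gives £208, deviation gives £0 → loss £208.
£1566: same outcome either way → loss £0.
£696: truthful gives £259, deviation gives £0 → loss £259.
£1189: same outcome either way → loss £0.
Maximum loss: £259.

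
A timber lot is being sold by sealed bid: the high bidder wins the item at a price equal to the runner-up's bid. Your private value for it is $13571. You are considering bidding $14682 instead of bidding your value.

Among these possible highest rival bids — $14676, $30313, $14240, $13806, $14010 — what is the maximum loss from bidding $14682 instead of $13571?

$14676: truthful gives $0, deviation gives −$1105 → loss $1105.
$30313: same outcome either way → loss $0.
$14240: truthful gives $0, deviation gives −$669 → loss $669.
$13806: truthful gives $0, deviation gives −$235 → loss $235.
$14010: truthful gives $0, deviation gives −$439 → loss $439.
Maximum loss: $1105.

$1105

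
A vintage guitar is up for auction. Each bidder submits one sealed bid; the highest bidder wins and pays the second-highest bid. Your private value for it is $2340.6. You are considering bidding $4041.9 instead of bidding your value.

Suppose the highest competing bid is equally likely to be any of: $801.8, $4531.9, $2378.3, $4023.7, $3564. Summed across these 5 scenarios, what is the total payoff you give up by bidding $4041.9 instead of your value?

The deviation costs you only when the competing bid falls strictly between $2340.6 and $4041.9; elsewhere both bids give the same outcome.
$801.8: outcomes coincide → loss $0.
$4531.9: outcomes coincide → loss $0.
$2378.3: truthful payoff $0, deviation payoff −$37.7 → loss $37.7.
$4023.7: truthful payoff $0, deviation payoff −$1683.1 → loss $1683.1.
$3564: truthful payoff $0, deviation payoff −$1223.4 → loss $1223.4.
Total loss = $37.7 + $1683.1 + $1223.4 = $2944.2.

$2944.2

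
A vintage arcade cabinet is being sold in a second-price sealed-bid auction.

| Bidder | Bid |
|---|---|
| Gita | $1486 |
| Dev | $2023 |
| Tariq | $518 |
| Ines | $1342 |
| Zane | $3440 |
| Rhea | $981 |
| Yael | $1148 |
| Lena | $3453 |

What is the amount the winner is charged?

Highest bid: Lena at $3453, so Lena wins.
Second-highest bid: Zane at $3440 — that is the price the winner pays.

$3440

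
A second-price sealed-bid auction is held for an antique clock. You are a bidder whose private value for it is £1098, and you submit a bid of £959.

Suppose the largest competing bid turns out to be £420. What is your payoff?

£678

Your bid £959 exceeds the highest competing bid £420, so you win.
In a second-price auction the winner pays the second-highest bid, £420.
Payoff = value − price = £1098 − £420 = £678.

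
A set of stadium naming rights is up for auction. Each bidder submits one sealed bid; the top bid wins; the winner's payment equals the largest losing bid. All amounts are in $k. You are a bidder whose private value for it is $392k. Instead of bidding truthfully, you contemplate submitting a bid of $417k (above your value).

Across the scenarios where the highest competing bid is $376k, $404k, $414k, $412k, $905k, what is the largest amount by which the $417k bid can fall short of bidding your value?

$376k: same outcome either way → loss $0k.
$404k: truthful gives $0k, deviation gives −$12k → loss $12k.
$414k: truthful gives $0k, deviation gives −$22k → loss $22k.
$412k: truthful gives $0k, deviation gives −$20k → loss $20k.
$905k: same outcome either way → loss $0k.
Maximum loss: $22k.

$22k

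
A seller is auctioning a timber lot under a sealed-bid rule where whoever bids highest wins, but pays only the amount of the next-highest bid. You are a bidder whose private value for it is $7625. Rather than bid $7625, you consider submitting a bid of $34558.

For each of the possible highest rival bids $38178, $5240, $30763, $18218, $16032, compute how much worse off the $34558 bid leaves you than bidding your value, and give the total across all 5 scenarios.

The deviation costs you only when the competing bid falls strictly between $7625 and $34558; elsewhere both bids give the same outcome.
$38178: outcomes coincide → loss $0.
$5240: outcomes coincide → loss $0.
$30763: truthful payoff $0, deviation payoff −$23138 → loss $23138.
$18218: truthful payoff $0, deviation payoff −$10593 → loss $10593.
$16032: truthful payoff $0, deviation payoff −$8407 → loss $8407.
Total loss = $23138 + $10593 + $8407 = $42138.
Because the price is fixed by the runner-up's bid, deviating from your value can only change a good outcome into a bad one — never the reverse.

$42138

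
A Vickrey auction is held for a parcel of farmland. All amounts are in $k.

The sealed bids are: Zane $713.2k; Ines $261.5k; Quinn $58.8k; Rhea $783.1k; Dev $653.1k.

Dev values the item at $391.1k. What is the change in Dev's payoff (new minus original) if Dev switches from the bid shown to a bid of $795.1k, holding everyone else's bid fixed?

The highest bid among the other bidders is $783.1k; Dev's bid doesn't change that.
Original bid $653.1k: Dev is not highest (top rival bid is $783.1k); payoff $0k.
Alternative bid $795.1k: Dev is highest, pays the top rival bid $783.1k; payoff $391.1k − $783.1k = −$392k.
Change in payoff = −$392k − ($0k) = −$392k.

−$392k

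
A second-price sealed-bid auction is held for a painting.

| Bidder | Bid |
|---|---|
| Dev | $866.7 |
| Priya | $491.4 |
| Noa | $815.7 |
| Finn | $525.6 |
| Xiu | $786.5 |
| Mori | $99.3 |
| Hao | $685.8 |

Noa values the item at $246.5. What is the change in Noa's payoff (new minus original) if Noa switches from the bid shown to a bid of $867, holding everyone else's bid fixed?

The highest bid among the other bidders is $866.7; Noa's bid doesn't change that.
Original bid $815.7: Noa is not highest (top rival bid is $866.7); payoff $0.
Alternative bid $867: Noa is highest, pays the top rival bid $866.7; payoff $246.5 − $866.7 = −$620.2.
Change in payoff = −$620.2 − ($0) = −$620.2.

−$620.2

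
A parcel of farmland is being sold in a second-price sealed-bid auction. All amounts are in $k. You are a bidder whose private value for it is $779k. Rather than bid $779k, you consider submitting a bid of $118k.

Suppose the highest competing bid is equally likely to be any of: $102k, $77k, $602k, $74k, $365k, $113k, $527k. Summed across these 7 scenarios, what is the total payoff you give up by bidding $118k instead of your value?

The deviation costs you only when the competing bid falls strictly between $118k and $779k; elsewhere both bids give the same outcome.
$102k: outcomes coincide → loss $0k.
$77k: outcomes coincide → loss $0k.
$602k: truthful payoff $177k, deviation payoff $0k → loss $177k.
$74k: outcomes coincide → loss $0k.
$365k: truthful payoff $414k, deviation payoff $0k → loss $414k.
$113k: outcomes coincide → loss $0k.
$527k: truthful payoff $252k, deviation payoff $0k → loss $252k.
Total loss = $177k + $414k + $252k = $843k.

$843k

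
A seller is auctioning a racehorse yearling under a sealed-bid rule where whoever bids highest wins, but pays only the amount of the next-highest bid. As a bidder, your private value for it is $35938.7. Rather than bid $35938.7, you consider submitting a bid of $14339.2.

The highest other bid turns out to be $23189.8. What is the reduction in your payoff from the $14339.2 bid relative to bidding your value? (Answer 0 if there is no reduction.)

$12748.9

Bidding your value $35938.7: you win (since $35938.7 > $23189.8) and pay $23189.8. Payoff $12748.9.
Bidding $14339.2: you lose. Payoff $0.
The competing bid $23189.8 lies between your shaded bid and your value, so underbidding forfeits an item you could have won at a profitable price.
Loss from deviating = $12748.9 − ($0) = $12748.9.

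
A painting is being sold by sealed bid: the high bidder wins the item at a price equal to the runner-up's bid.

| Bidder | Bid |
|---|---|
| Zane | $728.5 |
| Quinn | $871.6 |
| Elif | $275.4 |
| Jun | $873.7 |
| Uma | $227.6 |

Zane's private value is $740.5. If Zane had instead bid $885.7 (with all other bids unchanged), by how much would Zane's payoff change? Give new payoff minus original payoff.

The highest bid among the other bidders is $873.7; Zane's bid doesn't change that.
Original bid $728.5: Zane is not highest (top rival bid is $873.7); payoff $0.
Alternative bid $885.7: Zane is highest, pays the top rival bid $873.7; payoff $740.5 − $873.7 = −$133.2.
Change in payoff = −$133.2 − ($0) = −$133.2.

−$133.2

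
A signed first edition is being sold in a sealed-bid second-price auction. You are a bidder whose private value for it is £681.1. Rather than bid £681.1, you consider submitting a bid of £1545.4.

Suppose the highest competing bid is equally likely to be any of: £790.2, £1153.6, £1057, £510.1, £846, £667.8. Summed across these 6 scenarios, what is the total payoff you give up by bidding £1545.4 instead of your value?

The deviation costs you only when the competing bid falls strictly between £681.1 and £1545.4; elsewhere both bids give the same outcome.
£790.2: truthful payoff £0, deviation payoff −£109.1 → loss £109.1.
£1153.6: truthful payoff £0, deviation payoff −£472.5 → loss £472.5.
£1057: truthful payoff £0, deviation payoff −£375.9 → loss £375.9.
£510.1: outcomes coincide → loss £0.
£846: truthful payoff £0, deviation payoff −£164.9 → loss £164.9.
£667.8: outcomes coincide → loss £0.
Total loss = £109.1 + £472.5 + £375.9 + £164.9 = £1122.4.

£1122.4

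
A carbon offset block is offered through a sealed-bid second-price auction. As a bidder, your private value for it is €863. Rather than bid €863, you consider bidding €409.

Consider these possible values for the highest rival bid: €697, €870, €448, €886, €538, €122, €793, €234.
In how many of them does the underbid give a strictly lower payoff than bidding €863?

The deviation hurts exactly when the highest competing bid lies strictly between €409 and €863 — underbidding then forfeits a profitable win.
€697: inside the interval → strictly worse (loss €166).
€870: above both → same outcome either way.
€448: inside the interval → strictly worse (loss €415).
€886: above both → same outcome either way.
€538: inside the interval → strictly worse (loss €325).
€122: below both → same outcome either way.
€793: inside the interval → strictly worse (loss €70).
€234: below both → same outcome either way.
Count: 4.

4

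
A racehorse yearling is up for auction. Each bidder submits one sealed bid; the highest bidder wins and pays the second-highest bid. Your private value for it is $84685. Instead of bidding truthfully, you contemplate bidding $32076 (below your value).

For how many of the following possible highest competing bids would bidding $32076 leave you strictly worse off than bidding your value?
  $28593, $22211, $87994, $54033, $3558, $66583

2

The deviation hurts exactly when the highest competing bid lies strictly between $32076 and $84685 — underbidding then forfeits a profitable win.
$28593: below both → same outcome either way.
$22211: below both → same outcome either way.
$87994: above both → same outcome either way.
$54033: inside the interval → strictly worse (loss $30652).
$3558: below both → same outcome either way.
$66583: inside the interval → strictly worse (loss $18102).
Count: 2.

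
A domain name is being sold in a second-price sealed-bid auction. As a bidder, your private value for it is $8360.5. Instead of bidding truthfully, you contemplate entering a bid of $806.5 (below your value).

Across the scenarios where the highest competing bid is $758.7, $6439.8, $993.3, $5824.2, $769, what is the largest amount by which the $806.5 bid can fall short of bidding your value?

$7367.2

$758.7: same outcome either way → loss $0.
$6439.8: truthful gives $1920.7, deviation gives $0 → loss $1920.7.
$993.3: truthful gives $7367.2, deviation gives $0 → loss $7367.2.
$5824.2: truthful gives $2536.3, deviation gives $0 → loss $2536.3.
$769: same outcome either way → loss $0.
Maximum loss: $7367.2.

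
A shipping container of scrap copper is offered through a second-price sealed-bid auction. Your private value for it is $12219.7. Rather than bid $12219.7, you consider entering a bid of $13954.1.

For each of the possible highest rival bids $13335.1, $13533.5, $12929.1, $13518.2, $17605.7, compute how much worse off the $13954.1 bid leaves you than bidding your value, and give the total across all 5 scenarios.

$4437.1

The deviation costs you only when the competing bid falls strictly between $12219.7 and $13954.1; elsewhere both bids give the same outcome.
$13335.1: truthful payoff $0, deviation payoff −$1115.4 → loss $1115.4.
$13533.5: truthful payoff $0, deviation payoff −$1313.8 → loss $1313.8.
$12929.1: truthful payoff $0, deviation payoff −$709.4 → loss $709.4.
$13518.2: truthful payoff $0, deviation payoff −$1298.5 → loss $1298.5.
$17605.7: outcomes coincide → loss $0.
Total loss = $1115.4 + $1313.8 + $709.4 + $1298.5 = $4437.1.
In a second-price auction your bid sets only whether you win, not what you pay, so bidding your true value is weakly dominant.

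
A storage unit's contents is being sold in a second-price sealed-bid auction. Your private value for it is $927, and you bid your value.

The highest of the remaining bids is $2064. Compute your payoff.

Your bid $927 is below the highest competing bid $2064, so you lose.
A losing bidder pays nothing and receives nothing: payoff = $0.

$0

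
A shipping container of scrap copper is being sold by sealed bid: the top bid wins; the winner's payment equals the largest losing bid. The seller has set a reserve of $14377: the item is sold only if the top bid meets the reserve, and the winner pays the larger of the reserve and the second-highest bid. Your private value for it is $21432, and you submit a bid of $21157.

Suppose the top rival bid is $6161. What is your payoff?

$7055

Your bid $21157 is the highest and exceeds the reserve.
Price = max(second-highest bid, reserve) = max($6161, $14377) = $14377.
Payoff = $21432 − $14377 = $7055.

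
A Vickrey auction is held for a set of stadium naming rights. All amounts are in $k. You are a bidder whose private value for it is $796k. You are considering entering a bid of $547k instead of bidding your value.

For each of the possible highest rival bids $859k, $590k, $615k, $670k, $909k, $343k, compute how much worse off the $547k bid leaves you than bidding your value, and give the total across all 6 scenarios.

The deviation costs you only when the competing bid falls strictly between $547k and $796k; elsewhere both bids give the same outcome.
$859k: outcomes coincide → loss $0k.
$590k: truthful payoff $206k, deviation payoff $0k → loss $206k.
$615k: truthful payoff $181k, deviation payoff $0k → loss $181k.
$670k: truthful payoff $126k, deviation payoff $0k → loss $126k.
$909k: outcomes coincide → loss $0k.
$343k: outcomes coincide → loss $0k.
Total loss = $206k + $181k + $126k = $513k.
In a second-price auction your bid sets only whether you win, not what you pay, so bidding your true value is weakly dominant.

$513k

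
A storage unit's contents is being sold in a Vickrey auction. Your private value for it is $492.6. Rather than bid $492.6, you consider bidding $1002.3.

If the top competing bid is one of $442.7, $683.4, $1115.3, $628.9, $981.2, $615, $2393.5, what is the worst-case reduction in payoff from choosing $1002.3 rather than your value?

$488.6

$442.7: same outcome either way → loss $0.
$683.4: truthful gives $0, deviation gives −$190.8 → loss $190.8.
$1115.3: same outcome either way → loss $0.
$628.9: truthful gives $0, deviation gives −$136.3 → loss $136.3.
$981.2: truthful gives $0, deviation gives −$488.6 → loss $488.6.
$615: truthful gives $0, deviation gives −$122.4 → loss $122.4.
$2393.5: same outcome either way → loss $0.
Maximum loss: $488.6.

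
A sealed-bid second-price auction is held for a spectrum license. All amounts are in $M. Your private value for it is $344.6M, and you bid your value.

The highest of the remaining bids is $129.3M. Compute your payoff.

Your bid $344.6M exceeds the highest competing bid $129.3M, so you win.
In a second-price auction the winner pays the second-highest bid, $129.3M.
Payoff = value − price = $344.6M − $129.3M = $215.3M.

$215.3M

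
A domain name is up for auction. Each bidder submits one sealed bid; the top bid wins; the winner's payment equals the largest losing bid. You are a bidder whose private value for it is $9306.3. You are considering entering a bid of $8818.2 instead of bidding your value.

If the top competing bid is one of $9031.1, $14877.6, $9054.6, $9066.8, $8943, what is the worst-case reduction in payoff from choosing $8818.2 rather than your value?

$9031.1: truthful gives $275.2, deviation gives $0 → loss $275.2.
$14877.6: same outcome either way → loss $0.
$9054.6: truthful gives $251.7, deviation gives $0 → loss $251.7.
$9066.8: truthful gives $239.5, deviation gives $0 → loss $239.5.
$8943: truthful gives $363.3, deviation gives $0 → loss $363.3.
Maximum loss: $363.3.

$363.3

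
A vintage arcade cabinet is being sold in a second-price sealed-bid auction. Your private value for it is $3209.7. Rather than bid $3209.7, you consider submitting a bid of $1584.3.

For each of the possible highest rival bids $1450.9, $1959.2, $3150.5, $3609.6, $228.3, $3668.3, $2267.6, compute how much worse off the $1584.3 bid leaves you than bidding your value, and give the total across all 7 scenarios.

The deviation costs you only when the competing bid falls strictly between $1584.3 and $3209.7; elsewhere both bids give the same outcome.
$1450.9: outcomes coincide → loss $0.
$1959.2: truthful payoff $1250.5, deviation payoff $0 → loss $1250.5.
$3150.5: truthful payoff $59.2, deviation payoff $0 → loss $59.2.
$3609.6: outcomes coincide → loss $0.
$228.3: outcomes coincide → loss $0.
$3668.3: outcomes coincide → loss $0.
$2267.6: truthful payoff $942.1, deviation payoff $0 → loss $942.1.
Total loss = $1250.5 + $59.2 + $942.1 = $2251.8.

$2251.8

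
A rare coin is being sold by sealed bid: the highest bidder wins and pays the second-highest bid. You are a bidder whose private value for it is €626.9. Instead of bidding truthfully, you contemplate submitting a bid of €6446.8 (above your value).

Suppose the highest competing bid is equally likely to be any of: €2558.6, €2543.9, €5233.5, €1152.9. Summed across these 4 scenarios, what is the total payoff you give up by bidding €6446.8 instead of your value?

€8981.3

The deviation costs you only when the competing bid falls strictly between €626.9 and €6446.8; elsewhere both bids give the same outcome.
€2558.6: truthful payoff €0, deviation payoff −€1931.7 → loss €1931.7.
€2543.9: truthful payoff €0, deviation payoff −€1917 → loss €1917.
€5233.5: truthful payoff €0, deviation payoff −€4606.6 → loss €4606.6.
€1152.9: truthful payoff €0, deviation payoff −€526 → loss €526.
Total loss = €1931.7 + €1917 + €4606.6 + €526 = €8981.3.
Truthful bidding weakly dominates here: raising your bid can only win items priced above your value, and lowering it can only forfeit items priced below.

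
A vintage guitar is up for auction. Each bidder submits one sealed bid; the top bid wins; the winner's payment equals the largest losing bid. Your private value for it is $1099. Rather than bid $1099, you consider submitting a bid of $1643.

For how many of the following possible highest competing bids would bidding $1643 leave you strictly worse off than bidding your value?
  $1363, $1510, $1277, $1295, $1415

The deviation hurts exactly when the highest competing bid lies strictly between $1099 and $1643 — overbidding then wins at a price above your value.
$1363: inside the interval → strictly worse (loss $264).
$1510: inside the interval → strictly worse (loss $411).
$1277: inside the interval → strictly worse (loss $178).
$1295: inside the interval → strictly worse (loss $196).
$1415: inside the interval → strictly worse (loss $316).
Count: 5.

5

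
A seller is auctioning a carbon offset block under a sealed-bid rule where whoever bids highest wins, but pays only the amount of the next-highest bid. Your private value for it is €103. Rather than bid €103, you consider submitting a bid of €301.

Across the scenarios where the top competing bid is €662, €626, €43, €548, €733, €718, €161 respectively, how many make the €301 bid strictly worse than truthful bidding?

The deviation hurts exactly when the highest competing bid lies strictly between €103 and €301 — overbidding then wins at a price above your value.
€662: above both → same outcome either way.
€626: above both → same outcome either way.
€43: below both → same outcome either way.
€548: above both → same outcome either way.
€733: above both → same outcome either way.
€718: above both → same outcome either way.
€161: inside the interval → strictly worse (loss €58).
Count: 1.

1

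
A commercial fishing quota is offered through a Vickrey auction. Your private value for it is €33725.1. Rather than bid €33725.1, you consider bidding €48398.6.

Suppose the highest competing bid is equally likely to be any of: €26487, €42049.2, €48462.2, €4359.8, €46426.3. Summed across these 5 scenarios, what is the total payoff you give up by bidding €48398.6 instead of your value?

The deviation costs you only when the competing bid falls strictly between €33725.1 and €48398.6; elsewhere both bids give the same outcome.
€26487: outcomes coincide → loss €0.
€42049.2: truthful payoff €0, deviation payoff −€8324.1 → loss €8324.1.
€48462.2: outcomes coincide → loss €0.
€4359.8: outcomes coincide → loss €0.
€46426.3: truthful payoff €0, deviation payoff −€12701.2 → loss €12701.2.
Total loss = €8324.1 + €12701.2 = €21025.3.

€21025.3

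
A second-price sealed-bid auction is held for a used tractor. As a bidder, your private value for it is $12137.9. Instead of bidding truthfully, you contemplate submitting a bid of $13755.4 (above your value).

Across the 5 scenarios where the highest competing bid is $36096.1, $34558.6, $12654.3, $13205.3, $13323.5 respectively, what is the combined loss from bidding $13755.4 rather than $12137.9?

The deviation costs you only when the competing bid falls strictly between $12137.9 and $13755.4; elsewhere both bids give the same outcome.
$36096.1: outcomes coincide → loss $0.
$34558.6: outcomes coincide → loss $0.
$12654.3: truthful payoff $0, deviation payoff −$516.4 → loss $516.4.
$13205.3: truthful payoff $0, deviation payoff −$1067.4 → loss $1067.4.
$13323.5: truthful payoff $0, deviation payoff −$1185.6 → loss $1185.6.
Total loss = $516.4 + $1067.4 + $1185.6 = $2769.4.
Truthful bidding weakly dominates here: raising your bid can only win items priced above your value, and lowering it can only forfeit items priced below.

$2769.4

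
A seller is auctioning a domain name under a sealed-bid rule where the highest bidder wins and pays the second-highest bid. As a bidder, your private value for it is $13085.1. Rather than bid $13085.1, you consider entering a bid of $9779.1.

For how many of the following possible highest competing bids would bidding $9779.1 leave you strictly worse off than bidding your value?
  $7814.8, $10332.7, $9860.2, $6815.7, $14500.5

2

The deviation hurts exactly when the highest competing bid lies strictly between $9779.1 and $13085.1 — underbidding then forfeits a profitable win.
$7814.8: below both → same outcome either way.
$10332.7: inside the interval → strictly worse (loss $2752.4).
$9860.2: inside the interval → strictly worse (loss $3224.9).
$6815.7: below both → same outcome either way.
$14500.5: above both → same outcome either way.
Count: 2.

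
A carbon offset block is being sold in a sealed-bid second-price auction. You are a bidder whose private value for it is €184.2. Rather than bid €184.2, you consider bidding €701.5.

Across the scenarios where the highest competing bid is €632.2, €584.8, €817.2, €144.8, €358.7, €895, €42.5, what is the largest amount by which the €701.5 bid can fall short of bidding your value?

€632.2: truthful gives €0, deviation gives −€448 → loss €448.
€584.8: truthful gives €0, deviation gives −€400.6 → loss €400.6.
€817.2: same outcome either way → loss €0.
€144.8: same outcome either way → loss €0.
€358.7: truthful gives €0, deviation gives −€174.5 → loss €174.5.
€895: same outcome either way → loss €0.
€42.5: same outcome either way → loss €0.
Maximum loss: €448.

€448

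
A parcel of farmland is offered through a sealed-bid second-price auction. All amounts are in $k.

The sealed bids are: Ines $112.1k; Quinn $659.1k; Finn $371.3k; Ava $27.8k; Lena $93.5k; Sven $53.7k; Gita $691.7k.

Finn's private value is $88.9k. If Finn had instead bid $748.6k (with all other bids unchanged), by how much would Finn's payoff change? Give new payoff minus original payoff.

The highest bid among the other bidders is $691.7k; Finn's bid doesn't change that.
Original bid $371.3k: Finn is not highest (top rival bid is $691.7k); payoff $0k.
Alternative bid $748.6k: Finn is highest, pays the top rival bid $691.7k; payoff $88.9k − $691.7k = −$602.8k.
Change in payoff = −$602.8k − ($0k) = −$602.8k.

−$602.8k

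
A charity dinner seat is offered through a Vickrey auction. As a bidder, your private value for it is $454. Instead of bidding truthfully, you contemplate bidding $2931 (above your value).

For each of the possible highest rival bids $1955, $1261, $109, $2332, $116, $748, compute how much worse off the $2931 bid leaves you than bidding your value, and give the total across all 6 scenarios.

The deviation costs you only when the competing bid falls strictly between $454 and $2931; elsewhere both bids give the same outcome.
$1955: truthful payoff $0, deviation payoff −$1501 → loss $1501.
$1261: truthful payoff $0, deviation payoff −$807 → loss $807.
$109: outcomes coincide → loss $0.
$2332: truthful payoff $0, deviation payoff −$1878 → loss $1878.
$116: outcomes coincide → loss $0.
$748: truthful payoff $0, deviation payoff −$294 → loss $294.
Total loss = $1501 + $807 + $1878 + $294 = $4480.

$4480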